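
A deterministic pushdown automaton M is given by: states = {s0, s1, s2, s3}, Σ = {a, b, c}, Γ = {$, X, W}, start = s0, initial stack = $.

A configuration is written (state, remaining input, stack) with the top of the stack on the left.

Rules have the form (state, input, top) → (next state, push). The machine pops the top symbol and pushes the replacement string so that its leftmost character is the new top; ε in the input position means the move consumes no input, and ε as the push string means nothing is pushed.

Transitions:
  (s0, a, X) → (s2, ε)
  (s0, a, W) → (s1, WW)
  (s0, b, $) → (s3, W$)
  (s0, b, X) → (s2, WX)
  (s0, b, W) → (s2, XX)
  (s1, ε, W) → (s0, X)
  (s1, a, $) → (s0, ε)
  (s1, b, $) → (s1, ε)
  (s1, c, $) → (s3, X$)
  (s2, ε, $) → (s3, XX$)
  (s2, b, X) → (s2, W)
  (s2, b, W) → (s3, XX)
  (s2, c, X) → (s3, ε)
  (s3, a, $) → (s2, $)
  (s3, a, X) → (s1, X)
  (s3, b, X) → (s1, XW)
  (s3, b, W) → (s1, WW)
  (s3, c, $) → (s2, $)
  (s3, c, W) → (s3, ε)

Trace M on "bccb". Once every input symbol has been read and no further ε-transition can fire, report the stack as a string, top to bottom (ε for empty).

XWX$

(s0, bccb, $)
  read b, top $: go to s3, push W$ → (s3, ccb, W$)
  read c, top W: go to s3, push ε → (s3, cb, $)
  read c, top $: go to s2, push $ → (s2, b, $)
  ε-move, top $: go to s3, push XX$ → (s3, b, XX$)
  read b, top X: go to s1, push XW → (s1, ε, XWX$)
All input consumed in state s1 with stack XWX$.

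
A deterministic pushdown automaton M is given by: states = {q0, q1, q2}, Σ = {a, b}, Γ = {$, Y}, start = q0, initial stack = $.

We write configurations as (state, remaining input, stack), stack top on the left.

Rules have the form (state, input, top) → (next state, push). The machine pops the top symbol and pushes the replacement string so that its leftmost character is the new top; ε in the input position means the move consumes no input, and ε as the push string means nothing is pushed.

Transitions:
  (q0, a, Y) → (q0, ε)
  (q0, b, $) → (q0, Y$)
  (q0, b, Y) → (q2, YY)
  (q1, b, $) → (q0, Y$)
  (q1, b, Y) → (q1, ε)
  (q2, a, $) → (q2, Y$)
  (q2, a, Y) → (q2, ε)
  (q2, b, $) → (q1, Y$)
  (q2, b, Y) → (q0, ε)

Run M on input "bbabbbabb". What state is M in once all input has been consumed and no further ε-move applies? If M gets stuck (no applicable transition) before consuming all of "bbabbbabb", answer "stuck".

q0

(q0, bbabbbabb, $)
  read b, top $: go to q0, push Y$ → (q0, babbbabb, Y$)
  read b, top Y: go to q2, push YY → (q2, abbbabb, YY$)
  read a, top Y: go to q2, push ε → (q2, bbbabb, Y$)
  read b, top Y: go to q0, push ε → (q0, bbabb, $)
  read b, top $: go to q0, push Y$ → (q0, babb, Y$)
  read b, top Y: go to q2, push YY → (q2, abb, YY$)
  read a, top Y: go to q2, push ε → (q2, bb, Y$)
  read b, top Y: go to q0, push ε → (q0, b, $)
  read b, top $: go to q0, push Y$ → (q0, ε, Y$)
All input consumed; M is in state q0.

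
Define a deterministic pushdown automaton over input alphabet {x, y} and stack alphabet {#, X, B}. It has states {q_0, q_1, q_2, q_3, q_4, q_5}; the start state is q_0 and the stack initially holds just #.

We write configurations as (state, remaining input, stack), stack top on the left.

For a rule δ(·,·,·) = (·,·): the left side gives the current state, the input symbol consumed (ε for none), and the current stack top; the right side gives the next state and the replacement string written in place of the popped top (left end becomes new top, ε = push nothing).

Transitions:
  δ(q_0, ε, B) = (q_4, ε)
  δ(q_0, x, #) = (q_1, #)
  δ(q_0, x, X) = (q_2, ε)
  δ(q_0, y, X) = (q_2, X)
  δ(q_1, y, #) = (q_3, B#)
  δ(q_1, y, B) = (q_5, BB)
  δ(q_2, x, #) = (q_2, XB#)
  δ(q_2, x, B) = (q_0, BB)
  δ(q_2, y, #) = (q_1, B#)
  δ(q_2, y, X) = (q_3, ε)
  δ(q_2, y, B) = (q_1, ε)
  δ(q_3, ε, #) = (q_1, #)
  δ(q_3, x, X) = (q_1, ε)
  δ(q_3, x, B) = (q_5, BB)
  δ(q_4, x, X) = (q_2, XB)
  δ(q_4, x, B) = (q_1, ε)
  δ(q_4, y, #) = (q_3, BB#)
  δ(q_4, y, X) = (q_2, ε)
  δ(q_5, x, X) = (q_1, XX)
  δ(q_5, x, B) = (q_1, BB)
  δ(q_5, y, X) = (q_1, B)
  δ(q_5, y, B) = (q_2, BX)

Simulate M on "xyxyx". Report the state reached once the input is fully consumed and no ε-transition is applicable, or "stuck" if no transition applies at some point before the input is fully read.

(q_0, xyxyx, #)
  read x, top #: go to q_1, push # → (q_1, yxyx, #)
  read y, top #: go to q_3, push B# → (q_3, xyx, B#)
  read x, top B: go to q_5, push BB → (q_5, yx, BB#)
  read y, top B: go to q_2, push BX → (q_2, x, BXB#)
  read x, top B: go to q_0, push BB → (q_0, ε, BBXB#)
  ε-move, top B: go to q_4, push ε → (q_4, ε, BXB#)
All input consumed; M is in state q_4.

q_4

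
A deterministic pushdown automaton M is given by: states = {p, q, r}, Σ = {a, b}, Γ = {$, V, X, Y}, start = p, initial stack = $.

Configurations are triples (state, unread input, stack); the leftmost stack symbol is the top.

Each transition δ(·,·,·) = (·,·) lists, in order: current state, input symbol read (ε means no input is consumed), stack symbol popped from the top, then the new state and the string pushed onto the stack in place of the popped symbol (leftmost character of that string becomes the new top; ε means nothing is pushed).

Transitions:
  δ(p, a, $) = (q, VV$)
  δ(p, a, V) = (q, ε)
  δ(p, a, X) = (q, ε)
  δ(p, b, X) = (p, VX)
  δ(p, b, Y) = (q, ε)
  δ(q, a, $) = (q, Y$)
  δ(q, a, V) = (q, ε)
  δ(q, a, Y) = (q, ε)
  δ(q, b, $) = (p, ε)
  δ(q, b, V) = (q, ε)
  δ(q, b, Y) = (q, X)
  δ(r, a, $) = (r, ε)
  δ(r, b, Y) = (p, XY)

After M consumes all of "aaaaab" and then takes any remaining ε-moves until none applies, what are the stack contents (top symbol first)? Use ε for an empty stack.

ε

(p, aaaaab, $) ⊢ (q, aaaab, VV$) ⊢ (q, aaab, V$) ⊢ (q, aab, $) ⊢ (q, ab, Y$) ⊢ (q, b, $) ⊢ (p, ε, ε)
All input consumed in state p with stack ε.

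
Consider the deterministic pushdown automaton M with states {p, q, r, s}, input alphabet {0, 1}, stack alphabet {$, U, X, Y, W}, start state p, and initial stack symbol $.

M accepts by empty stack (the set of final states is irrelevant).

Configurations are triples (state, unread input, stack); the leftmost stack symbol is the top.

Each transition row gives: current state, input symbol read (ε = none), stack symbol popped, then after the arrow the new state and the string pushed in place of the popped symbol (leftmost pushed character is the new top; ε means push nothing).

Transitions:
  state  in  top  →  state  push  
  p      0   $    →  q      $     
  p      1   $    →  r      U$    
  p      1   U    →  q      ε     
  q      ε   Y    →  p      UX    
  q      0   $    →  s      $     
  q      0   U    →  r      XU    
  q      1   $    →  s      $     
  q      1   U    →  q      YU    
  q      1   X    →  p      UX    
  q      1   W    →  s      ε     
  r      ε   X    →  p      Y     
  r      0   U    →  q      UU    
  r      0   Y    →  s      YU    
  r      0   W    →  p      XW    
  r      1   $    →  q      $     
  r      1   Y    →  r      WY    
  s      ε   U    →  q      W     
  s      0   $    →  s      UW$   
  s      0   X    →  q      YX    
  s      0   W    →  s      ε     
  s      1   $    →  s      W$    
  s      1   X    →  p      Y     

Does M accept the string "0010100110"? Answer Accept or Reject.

Reject

(p, 0010100110, $) ⊢ (q, 010100110, $) ⊢ (s, 10100110, $) ⊢ (s, 0100110, W$) ⊢ (s, 100110, $) ⊢ (s, 00110, W$) ⊢ (s, 0110, $) ⊢ (s, 110, UW$) ⊢ (q, 110, WW$) ⊢ (s, 10, W$)
No transition applies at (s, 10, W$); input not fully consumed.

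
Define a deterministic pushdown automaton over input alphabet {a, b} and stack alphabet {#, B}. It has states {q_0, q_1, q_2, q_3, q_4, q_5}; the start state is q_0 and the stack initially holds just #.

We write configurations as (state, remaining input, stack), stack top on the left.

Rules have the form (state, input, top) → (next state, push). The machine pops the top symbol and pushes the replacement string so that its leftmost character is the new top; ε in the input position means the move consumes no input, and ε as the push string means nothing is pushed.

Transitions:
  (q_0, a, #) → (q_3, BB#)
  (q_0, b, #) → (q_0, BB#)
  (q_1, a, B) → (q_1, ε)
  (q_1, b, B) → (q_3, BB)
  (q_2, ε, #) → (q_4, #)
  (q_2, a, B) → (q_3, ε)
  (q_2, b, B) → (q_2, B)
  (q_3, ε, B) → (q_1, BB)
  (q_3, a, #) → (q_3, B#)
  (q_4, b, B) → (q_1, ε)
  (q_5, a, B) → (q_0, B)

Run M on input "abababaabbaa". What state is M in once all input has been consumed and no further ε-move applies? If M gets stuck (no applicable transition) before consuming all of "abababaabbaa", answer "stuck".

(q_0, abababaabbaa, #)
  read a, top #: go to q_3, push BB# → (q_3, bababaabbaa, BB#)
  ε-move, top B: go to q_1, push BB → (q_1, bababaabbaa, BBB#)
  read b, top B: go to q_3, push BB → (q_3, ababaabbaa, BBBB#)
  ε-move, top B: go to q_1, push BB → (q_1, ababaabbaa, BBBBB#)
  read a, top B: go to q_1, push ε → (q_1, babaabbaa, BBBB#)
  read b, top B: go to q_3, push BB → (q_3, abaabbaa, BBBBB#)
  ε-move, top B: go to q_1, push BB → (q_1, abaabbaa, BBBBBB#)
  read a, top B: go to q_1, push ε → (q_1, baabbaa, BBBBB#)
  read b, top B: go to q_3, push BB → (q_3, aabbaa, BBBBBB#)
  ε-move, top B: go to q_1, push BB → (q_1, aabbaa, BBBBBBB#)
  read a, top B: go to q_1, push ε → (q_1, abbaa, BBBBBB#)
  read a, top B: go to q_1, push ε → (q_1, bbaa, BBBBB#)
  read b, top B: go to q_3, push BB → (q_3, baa, BBBBBB#)
  ε-move, top B: go to q_1, push BB → (q_1, baa, BBBBBBB#)
  read b, top B: go to q_3, push BB → (q_3, aa, BBBBBBBB#)
  ε-move, top B: go to q_1, push BB → (q_1, aa, BBBBBBBBB#)
  read a, top B: go to q_1, push ε → (q_1, a, BBBBBBBB#)
  read a, top B: go to q_1, push ε → (q_1, ε, BBBBBBB#)
All input consumed; M is in state q_1.

q_1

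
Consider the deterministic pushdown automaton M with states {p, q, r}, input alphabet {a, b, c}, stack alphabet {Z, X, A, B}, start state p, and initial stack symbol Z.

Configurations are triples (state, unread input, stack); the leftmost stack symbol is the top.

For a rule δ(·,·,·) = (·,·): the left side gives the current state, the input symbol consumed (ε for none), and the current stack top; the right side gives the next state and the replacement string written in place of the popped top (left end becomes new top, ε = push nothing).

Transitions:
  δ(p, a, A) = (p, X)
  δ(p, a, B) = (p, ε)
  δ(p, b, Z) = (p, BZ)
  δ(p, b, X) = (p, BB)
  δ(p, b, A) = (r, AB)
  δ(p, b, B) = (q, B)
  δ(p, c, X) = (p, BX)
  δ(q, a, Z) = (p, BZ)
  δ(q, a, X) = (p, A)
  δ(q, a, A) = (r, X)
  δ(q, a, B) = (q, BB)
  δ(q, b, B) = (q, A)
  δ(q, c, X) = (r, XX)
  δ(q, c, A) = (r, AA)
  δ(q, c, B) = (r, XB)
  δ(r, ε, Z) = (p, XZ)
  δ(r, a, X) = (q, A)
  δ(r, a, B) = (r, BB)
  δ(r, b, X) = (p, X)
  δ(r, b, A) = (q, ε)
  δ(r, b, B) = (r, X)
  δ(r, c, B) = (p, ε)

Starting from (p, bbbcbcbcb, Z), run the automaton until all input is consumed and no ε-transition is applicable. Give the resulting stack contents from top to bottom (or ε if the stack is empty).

(p, bbbcbcbcb, Z) ⊢ (p, bbcbcbcb, BZ) ⊢ (q, bcbcbcb, BZ) ⊢ (q, cbcbcb, AZ) ⊢ (r, bcbcb, AAZ) ⊢ (q, cbcb, AZ) ⊢ (r, bcb, AAZ) ⊢ (q, cb, AZ) ⊢ (r, b, AAZ) ⊢ (q, ε, AZ)
All input consumed in state q with stack AZ.

AZ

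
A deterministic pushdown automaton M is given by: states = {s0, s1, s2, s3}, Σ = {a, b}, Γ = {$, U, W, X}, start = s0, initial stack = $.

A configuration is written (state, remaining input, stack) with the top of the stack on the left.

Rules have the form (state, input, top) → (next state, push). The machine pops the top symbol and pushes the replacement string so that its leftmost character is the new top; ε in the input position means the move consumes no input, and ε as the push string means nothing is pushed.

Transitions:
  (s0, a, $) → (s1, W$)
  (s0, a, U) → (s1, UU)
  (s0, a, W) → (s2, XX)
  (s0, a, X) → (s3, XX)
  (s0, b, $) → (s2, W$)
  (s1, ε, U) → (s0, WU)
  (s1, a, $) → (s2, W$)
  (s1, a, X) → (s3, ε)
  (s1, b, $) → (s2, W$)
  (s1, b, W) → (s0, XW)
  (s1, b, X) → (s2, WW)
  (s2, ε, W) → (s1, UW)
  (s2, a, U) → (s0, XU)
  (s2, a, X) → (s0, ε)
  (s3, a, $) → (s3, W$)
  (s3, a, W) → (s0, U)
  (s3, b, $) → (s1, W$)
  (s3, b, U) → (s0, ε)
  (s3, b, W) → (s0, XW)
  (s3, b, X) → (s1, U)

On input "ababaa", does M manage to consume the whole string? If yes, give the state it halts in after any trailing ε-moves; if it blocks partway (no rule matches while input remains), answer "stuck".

s0

(s0, ababaa, $)
  read a, top $: go to s1, push W$ → (s1, babaa, W$)
  read b, top W: go to s0, push XW → (s0, abaa, XW$)
  read a, top X: go to s3, push XX → (s3, baa, XXW$)
  read b, top X: go to s1, push U → (s1, aa, UXW$)
  ε-move, top U: go to s0, push WU → (s0, aa, WUXW$)
  read a, top W: go to s2, push XX → (s2, a, XXUXW$)
  read a, top X: go to s0, push ε → (s0, ε, XUXW$)
All input consumed; M is in state s0.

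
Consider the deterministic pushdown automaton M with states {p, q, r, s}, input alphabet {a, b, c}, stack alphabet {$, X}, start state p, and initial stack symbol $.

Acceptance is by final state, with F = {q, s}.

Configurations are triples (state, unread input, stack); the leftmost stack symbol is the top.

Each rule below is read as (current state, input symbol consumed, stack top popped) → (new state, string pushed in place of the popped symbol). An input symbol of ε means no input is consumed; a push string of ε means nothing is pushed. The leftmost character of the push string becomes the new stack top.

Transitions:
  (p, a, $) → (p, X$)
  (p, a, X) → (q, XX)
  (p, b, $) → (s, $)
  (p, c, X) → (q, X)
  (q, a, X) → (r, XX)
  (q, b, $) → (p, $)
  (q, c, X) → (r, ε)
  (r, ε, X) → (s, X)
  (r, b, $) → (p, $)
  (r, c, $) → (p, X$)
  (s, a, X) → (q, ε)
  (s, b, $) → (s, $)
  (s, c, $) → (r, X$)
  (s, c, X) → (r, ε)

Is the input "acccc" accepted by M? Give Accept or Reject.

(p, acccc, $) ⊢ (p, cccc, X$) ⊢ (q, ccc, X$) ⊢ (r, cc, $) ⊢ (p, c, X$) ⊢ (q, ε, X$)
All input consumed; state q ∈ F.

Accept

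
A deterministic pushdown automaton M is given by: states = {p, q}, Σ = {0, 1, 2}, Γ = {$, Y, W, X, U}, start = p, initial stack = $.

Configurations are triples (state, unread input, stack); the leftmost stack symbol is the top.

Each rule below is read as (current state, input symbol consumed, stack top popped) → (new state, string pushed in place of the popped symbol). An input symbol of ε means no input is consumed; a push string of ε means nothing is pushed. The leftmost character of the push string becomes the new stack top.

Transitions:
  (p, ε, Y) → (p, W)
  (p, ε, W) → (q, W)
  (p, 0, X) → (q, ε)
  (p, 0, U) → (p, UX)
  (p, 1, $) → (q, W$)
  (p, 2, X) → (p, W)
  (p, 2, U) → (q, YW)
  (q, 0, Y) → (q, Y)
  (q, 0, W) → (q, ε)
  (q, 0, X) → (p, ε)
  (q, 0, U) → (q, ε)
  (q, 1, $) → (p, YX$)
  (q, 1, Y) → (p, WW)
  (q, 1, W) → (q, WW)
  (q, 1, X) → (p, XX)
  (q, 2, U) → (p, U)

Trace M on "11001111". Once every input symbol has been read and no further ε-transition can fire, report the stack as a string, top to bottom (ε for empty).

WWWWX$

(p, 11001111, $)
  read 1, top $: go to q, push W$ → (q, 1001111, W$)
  read 1, top W: go to q, push WW → (q, 001111, WW$)
  read 0, top W: go to q, push ε → (q, 01111, W$)
  read 0, top W: go to q, push ε → (q, 1111, $)
  read 1, top $: go to p, push YX$ → (p, 111, YX$)
  ε-move, top Y: go to p, push W → (p, 111, WX$)
  ε-move, top W: go to q, push W → (q, 111, WX$)
  read 1, top W: go to q, push WW → (q, 11, WWX$)
  read 1, top W: go to q, push WW → (q, 1, WWWX$)
  read 1, top W: go to q, push WW → (q, ε, WWWWX$)
All input consumed in state q with stack WWWWX$.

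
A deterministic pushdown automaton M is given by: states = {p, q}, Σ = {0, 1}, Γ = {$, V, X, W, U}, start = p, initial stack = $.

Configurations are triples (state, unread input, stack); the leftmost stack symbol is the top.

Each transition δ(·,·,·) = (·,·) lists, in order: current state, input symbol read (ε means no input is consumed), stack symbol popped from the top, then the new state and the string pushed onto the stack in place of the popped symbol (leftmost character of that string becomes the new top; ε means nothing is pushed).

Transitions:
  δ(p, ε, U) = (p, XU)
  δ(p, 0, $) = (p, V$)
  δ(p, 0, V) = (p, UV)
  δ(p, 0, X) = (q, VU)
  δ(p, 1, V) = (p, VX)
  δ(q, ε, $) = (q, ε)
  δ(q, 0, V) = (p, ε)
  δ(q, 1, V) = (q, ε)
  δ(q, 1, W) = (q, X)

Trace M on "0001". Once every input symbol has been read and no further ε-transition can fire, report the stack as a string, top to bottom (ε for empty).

(p, 0001, $) ⊢ (p, 001, V$) ⊢ (p, 01, UV$) ⊢ (p, 01, XUV$) ⊢ (q, 1, VUUV$) ⊢ (q, ε, UUV$)
All input consumed in state q with stack UUV$.

UUV$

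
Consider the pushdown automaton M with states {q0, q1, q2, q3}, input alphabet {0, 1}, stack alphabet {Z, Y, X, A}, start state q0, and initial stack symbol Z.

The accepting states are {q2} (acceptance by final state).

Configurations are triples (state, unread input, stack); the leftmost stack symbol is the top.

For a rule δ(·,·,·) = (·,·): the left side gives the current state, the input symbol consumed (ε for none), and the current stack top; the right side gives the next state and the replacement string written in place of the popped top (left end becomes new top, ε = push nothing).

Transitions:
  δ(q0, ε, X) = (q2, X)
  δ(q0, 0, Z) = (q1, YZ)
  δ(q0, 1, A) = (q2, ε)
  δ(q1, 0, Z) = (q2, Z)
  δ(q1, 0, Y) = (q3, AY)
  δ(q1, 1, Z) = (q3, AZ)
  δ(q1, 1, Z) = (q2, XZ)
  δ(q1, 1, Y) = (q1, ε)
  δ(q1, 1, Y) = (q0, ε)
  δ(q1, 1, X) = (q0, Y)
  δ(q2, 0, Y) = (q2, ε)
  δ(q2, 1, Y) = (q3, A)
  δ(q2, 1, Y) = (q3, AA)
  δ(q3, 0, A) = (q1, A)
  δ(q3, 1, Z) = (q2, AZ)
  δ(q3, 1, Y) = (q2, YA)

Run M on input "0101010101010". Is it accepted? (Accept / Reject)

One accepting computation: (q0, 0101010101010, Z) ⊢ (q1, 101010101010, YZ) ⊢ (q0, 01010101010, Z) ⊢ (q1, 1010101010, YZ) ⊢ (q0, 010101010, Z) ⊢ (q1, 10101010, YZ) ⊢ (q0, 0101010, Z) ⊢ (q1, 101010, YZ) ⊢ (q0, 01010, Z) ⊢ (q1, 1010, YZ) ⊢ (q0, 010, Z) ⊢ (q1, 10, YZ) ⊢ (q1, 0, Z) ⊢ (q2, ε, Z)
All input consumed and state q2 ∈ F.

Accept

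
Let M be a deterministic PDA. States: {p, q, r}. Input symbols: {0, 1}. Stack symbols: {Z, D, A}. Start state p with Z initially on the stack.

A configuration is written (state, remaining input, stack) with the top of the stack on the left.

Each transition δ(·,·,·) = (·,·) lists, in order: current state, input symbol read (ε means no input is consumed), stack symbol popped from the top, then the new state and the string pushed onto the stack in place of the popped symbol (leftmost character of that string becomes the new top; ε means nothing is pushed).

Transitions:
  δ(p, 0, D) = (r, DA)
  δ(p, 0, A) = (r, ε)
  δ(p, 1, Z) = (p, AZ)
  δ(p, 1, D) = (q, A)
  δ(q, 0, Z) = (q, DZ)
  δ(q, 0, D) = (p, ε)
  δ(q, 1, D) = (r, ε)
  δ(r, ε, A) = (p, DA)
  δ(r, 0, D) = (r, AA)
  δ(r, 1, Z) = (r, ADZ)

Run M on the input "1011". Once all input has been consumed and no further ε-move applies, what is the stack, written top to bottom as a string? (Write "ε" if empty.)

(p, 1011, Z) ⊢ (p, 011, AZ) ⊢ (r, 11, Z) ⊢ (r, 1, ADZ) ⊢ (p, 1, DADZ) ⊢ (q, ε, AADZ)
All input consumed in state q with stack AADZ.

AADZ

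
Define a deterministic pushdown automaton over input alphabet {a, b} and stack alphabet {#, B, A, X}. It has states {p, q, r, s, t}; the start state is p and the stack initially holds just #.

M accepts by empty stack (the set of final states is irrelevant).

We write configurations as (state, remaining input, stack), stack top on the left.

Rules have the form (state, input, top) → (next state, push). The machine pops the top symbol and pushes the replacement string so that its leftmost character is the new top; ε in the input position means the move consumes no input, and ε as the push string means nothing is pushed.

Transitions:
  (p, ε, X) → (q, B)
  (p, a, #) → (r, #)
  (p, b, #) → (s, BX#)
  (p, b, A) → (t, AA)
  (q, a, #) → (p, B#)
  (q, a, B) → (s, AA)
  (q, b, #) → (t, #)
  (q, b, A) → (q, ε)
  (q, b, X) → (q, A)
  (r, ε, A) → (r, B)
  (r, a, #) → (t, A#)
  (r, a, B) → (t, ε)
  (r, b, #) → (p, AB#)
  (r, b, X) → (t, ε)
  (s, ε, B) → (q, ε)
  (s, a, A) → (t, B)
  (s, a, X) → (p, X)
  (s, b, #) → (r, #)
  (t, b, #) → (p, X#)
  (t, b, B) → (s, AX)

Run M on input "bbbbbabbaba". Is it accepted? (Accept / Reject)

(p, bbbbbabbaba, #)
  read b, top #: go to s, push BX# → (s, bbbbabbaba, BX#)
  ε-move, top B: go to q, push ε → (q, bbbbabbaba, X#)
  read b, top X: go to q, push A → (q, bbbabbaba, A#)
  read b, top A: go to q, push ε → (q, bbabbaba, #)
  read b, top #: go to t, push # → (t, babbaba, #)
  read b, top #: go to p, push X# → (p, abbaba, X#)
  ε-move, top X: go to q, push B → (q, abbaba, B#)
  read a, top B: go to s, push AA → (s, bbaba, AA#)
No transition applies at (s, bbaba, AA#); input not fully consumed.

Reject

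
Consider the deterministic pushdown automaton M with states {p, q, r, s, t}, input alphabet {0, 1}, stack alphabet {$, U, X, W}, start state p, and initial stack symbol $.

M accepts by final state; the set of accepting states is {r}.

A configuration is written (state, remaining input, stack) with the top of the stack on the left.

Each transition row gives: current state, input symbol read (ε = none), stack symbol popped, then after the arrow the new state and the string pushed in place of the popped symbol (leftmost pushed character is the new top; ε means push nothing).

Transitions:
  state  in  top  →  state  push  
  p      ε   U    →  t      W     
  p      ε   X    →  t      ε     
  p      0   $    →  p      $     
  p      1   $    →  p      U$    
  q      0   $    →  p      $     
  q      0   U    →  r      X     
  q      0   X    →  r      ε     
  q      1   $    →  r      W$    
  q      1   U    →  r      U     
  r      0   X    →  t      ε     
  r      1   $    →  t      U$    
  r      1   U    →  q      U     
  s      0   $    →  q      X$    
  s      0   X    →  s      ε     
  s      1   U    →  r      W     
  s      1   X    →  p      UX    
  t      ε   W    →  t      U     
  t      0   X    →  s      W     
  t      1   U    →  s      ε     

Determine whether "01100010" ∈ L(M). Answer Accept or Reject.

(p, 01100010, $)
  read 0, top $: go to p, push $ → (p, 1100010, $)
  read 1, top $: go to p, push U$ → (p, 100010, U$)
  ε-move, top U: go to t, push W → (t, 100010, W$)
  ε-move, top W: go to t, push U → (t, 100010, U$)
  read 1, top U: go to s, push ε → (s, 00010, $)
  read 0, top $: go to q, push X$ → (q, 0010, X$)
  read 0, top X: go to r, push ε → (r, 010, $)
No transition applies at (r, 010, $); input not fully consumed.

Reject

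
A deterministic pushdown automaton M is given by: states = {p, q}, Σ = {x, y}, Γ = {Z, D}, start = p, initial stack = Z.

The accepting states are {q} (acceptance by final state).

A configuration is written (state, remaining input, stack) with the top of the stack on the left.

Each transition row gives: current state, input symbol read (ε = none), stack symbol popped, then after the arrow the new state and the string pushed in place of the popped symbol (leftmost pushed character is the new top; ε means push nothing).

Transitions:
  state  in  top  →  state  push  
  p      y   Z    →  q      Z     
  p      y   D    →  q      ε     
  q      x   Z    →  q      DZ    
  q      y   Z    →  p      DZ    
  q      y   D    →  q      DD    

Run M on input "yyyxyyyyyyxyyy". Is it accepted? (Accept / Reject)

(p, yyyxyyyyyyxyyy, Z) ⊢ (q, yyxyyyyyyxyyy, Z) ⊢ (p, yxyyyyyyxyyy, DZ) ⊢ (q, xyyyyyyxyyy, Z) ⊢ (q, yyyyyyxyyy, DZ) ⊢ (q, yyyyyxyyy, DDZ) ⊢ (q, yyyyxyyy, DDDZ) ⊢ (q, yyyxyyy, DDDDZ) ⊢ (q, yyxyyy, DDDDDZ) ⊢ (q, yxyyy, DDDDDDZ) ⊢ (q, xyyy, DDDDDDDZ)
No transition applies at (q, xyyy, DDDDDDDZ); input not fully consumed.

Reject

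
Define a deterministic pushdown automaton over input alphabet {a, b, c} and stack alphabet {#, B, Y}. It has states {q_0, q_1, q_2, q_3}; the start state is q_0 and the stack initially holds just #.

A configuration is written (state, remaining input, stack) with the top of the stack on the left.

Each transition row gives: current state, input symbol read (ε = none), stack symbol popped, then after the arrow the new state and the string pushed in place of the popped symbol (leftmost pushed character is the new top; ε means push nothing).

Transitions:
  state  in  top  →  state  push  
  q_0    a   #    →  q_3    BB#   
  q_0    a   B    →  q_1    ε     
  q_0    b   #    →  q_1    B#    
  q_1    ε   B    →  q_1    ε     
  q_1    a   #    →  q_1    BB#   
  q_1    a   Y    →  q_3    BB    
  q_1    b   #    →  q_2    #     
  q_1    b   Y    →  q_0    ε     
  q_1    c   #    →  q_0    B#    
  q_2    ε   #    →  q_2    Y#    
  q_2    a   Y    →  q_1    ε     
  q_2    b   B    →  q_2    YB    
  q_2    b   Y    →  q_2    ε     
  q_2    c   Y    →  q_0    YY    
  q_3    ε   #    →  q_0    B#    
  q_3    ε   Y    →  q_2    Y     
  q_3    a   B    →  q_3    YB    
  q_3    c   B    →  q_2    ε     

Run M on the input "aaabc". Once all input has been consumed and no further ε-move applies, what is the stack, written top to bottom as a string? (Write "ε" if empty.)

(q_0, aaabc, #)
  read a, top #: go to q_3, push BB# → (q_3, aabc, BB#)
  read a, top B: go to q_3, push YB → (q_3, abc, YBB#)
  ε-move, top Y: go to q_2, push Y → (q_2, abc, YBB#)
  read a, top Y: go to q_1, push ε → (q_1, bc, BB#)
  ε-move, top B: go to q_1, push ε → (q_1, bc, B#)
  ε-move, top B: go to q_1, push ε → (q_1, bc, #)
  read b, top #: go to q_2, push # → (q_2, c, #)
  ε-move, top #: go to q_2, push Y# → (q_2, c, Y#)
  read c, top Y: go to q_0, push YY → (q_0, ε, YY#)
All input consumed in state q_0 with stack YY#.

YY#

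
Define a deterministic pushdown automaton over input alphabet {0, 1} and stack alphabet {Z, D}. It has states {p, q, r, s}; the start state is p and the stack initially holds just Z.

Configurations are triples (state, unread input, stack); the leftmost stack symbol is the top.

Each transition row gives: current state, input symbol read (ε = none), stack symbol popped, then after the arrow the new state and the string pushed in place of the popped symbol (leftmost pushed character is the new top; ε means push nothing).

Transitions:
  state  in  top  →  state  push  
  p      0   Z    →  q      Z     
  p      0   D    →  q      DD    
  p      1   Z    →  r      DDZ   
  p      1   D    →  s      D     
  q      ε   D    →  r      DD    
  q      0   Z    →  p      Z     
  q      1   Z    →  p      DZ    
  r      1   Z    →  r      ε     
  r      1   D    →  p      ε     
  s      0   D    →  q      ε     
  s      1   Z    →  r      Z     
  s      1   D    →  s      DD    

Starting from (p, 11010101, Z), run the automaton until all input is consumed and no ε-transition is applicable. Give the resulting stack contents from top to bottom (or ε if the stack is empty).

DDDDZ

(p, 11010101, Z) ⊢ (r, 1010101, DDZ) ⊢ (p, 010101, DZ) ⊢ (q, 10101, DDZ) ⊢ (r, 10101, DDDZ) ⊢ (p, 0101, DDZ) ⊢ (q, 101, DDDZ) ⊢ (r, 101, DDDDZ) ⊢ (p, 01, DDDZ) ⊢ (q, 1, DDDDZ) ⊢ (r, 1, DDDDDZ) ⊢ (p, ε, DDDDZ)
All input consumed in state p with stack DDDDZ.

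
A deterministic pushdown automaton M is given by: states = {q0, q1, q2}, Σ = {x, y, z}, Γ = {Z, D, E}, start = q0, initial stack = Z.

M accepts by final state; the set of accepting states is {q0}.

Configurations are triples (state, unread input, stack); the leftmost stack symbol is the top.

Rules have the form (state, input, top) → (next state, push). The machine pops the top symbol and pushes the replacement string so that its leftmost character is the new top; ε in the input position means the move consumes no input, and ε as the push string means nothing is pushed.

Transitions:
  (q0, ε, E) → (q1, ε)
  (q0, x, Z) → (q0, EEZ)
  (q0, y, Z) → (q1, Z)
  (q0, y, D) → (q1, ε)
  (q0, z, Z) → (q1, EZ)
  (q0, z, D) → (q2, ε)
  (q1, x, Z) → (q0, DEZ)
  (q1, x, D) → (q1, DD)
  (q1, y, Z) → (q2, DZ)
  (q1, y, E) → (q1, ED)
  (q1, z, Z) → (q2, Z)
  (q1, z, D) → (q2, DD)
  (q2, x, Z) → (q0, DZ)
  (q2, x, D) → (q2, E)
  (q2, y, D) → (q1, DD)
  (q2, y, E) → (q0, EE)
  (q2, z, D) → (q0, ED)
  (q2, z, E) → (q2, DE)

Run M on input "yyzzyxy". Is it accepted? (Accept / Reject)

Reject

(q0, yyzzyxy, Z) ⊢ (q1, yzzyxy, Z) ⊢ (q2, zzyxy, DZ) ⊢ (q0, zyxy, EDZ) ⊢ (q1, zyxy, DZ) ⊢ (q2, yxy, DDZ) ⊢ (q1, xy, DDDZ) ⊢ (q1, y, DDDDZ)
No transition applies at (q1, y, DDDDZ); input not fully consumed.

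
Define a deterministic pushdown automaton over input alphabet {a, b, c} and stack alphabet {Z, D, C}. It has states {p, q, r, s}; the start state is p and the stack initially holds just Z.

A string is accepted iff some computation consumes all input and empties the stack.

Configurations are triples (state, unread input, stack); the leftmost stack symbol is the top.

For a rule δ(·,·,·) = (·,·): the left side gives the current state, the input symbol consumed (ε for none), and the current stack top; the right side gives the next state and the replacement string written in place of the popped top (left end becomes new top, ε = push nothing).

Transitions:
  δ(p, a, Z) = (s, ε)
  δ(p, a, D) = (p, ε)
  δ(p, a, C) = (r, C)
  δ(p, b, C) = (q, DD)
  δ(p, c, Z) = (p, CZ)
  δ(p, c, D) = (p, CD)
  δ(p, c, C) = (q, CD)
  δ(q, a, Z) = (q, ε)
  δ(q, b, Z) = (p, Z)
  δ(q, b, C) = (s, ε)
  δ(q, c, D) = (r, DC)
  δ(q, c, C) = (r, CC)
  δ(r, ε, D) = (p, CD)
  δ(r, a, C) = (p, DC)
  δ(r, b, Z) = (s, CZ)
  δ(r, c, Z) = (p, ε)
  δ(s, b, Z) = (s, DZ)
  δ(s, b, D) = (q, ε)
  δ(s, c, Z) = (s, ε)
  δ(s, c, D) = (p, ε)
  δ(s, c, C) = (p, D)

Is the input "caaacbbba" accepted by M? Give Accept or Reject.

Accept

(p, caaacbbba, Z) ⊢ (p, aaacbbba, CZ) ⊢ (r, aacbbba, CZ) ⊢ (p, acbbba, DCZ) ⊢ (p, cbbba, CZ) ⊢ (q, bbba, CDZ) ⊢ (s, bba, DZ) ⊢ (q, ba, Z) ⊢ (p, a, Z) ⊢ (s, ε, ε)
All input consumed and the stack is empty.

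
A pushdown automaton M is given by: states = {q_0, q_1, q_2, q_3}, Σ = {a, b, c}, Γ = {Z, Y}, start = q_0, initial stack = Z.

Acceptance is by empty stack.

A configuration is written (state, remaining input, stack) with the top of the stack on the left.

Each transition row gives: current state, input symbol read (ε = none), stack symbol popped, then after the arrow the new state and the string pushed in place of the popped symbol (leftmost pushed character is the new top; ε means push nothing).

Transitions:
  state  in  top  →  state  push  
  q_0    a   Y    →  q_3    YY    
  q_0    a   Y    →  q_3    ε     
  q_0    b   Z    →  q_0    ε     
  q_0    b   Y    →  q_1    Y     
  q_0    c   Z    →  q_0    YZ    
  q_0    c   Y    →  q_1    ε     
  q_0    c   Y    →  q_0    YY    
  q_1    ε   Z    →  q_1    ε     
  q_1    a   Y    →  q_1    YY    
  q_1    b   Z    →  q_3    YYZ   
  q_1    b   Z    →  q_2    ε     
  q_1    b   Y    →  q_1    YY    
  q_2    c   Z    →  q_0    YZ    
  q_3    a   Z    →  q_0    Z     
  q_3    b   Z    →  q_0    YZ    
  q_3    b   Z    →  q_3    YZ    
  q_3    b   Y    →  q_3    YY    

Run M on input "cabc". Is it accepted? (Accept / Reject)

Accept

One accepting computation: (q_0, cabc, Z) ⊢ (q_0, abc, YZ) ⊢ (q_3, bc, Z) ⊢ (q_0, c, YZ) ⊢ (q_1, ε, Z) ⊢ (q_1, ε, ε)
All input consumed and the stack is empty.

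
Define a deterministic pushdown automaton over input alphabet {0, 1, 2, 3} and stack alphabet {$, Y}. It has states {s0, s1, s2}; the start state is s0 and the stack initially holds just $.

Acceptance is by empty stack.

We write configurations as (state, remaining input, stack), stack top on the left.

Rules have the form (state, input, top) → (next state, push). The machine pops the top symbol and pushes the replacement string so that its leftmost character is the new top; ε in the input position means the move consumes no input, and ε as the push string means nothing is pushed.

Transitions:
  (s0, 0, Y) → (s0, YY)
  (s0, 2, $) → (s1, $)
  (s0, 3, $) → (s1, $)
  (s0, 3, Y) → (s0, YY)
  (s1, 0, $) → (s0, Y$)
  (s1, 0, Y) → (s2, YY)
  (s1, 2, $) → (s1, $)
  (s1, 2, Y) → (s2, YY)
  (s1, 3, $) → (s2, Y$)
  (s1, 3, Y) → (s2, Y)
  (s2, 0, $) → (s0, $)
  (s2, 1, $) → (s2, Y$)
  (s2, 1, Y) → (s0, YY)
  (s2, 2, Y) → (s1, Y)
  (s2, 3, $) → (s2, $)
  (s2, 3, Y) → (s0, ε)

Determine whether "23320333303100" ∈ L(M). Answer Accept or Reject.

Reject

(s0, 23320333303100, $) ⊢ (s1, 3320333303100, $) ⊢ (s2, 320333303100, Y$) ⊢ (s0, 20333303100, $) ⊢ (s1, 0333303100, $) ⊢ (s0, 333303100, Y$) ⊢ (s0, 33303100, YY$) ⊢ (s0, 3303100, YYY$) ⊢ (s0, 303100, YYYY$) ⊢ (s0, 03100, YYYYY$) ⊢ (s0, 3100, YYYYYY$) ⊢ (s0, 100, YYYYYYY$)
No transition applies at (s0, 100, YYYYYYY$); input not fully consumed.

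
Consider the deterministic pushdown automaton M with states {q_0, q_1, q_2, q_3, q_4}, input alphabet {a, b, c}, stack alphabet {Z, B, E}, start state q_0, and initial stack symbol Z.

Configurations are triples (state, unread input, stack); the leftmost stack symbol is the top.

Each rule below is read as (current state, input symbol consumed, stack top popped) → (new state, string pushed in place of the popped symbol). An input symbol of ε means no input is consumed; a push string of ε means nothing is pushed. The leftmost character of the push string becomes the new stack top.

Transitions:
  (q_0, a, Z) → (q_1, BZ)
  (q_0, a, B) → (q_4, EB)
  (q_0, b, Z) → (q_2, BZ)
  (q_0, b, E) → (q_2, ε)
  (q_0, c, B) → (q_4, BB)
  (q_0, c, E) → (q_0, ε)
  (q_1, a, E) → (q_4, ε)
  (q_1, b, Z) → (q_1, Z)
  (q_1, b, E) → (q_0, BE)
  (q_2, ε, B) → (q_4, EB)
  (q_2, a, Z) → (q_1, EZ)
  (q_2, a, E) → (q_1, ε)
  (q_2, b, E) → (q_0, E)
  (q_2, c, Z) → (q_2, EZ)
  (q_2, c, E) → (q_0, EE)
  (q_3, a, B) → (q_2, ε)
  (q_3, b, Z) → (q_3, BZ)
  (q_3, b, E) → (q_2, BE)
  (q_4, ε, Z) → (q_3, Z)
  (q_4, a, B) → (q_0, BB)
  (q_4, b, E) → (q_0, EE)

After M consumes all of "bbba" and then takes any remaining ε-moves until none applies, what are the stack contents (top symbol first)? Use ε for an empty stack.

(q_0, bbba, Z)
  read b, top Z: go to q_2, push BZ → (q_2, bba, BZ)
  ε-move, top B: go to q_4, push EB → (q_4, bba, EBZ)
  read b, top E: go to q_0, push EE → (q_0, ba, EEBZ)
  read b, top E: go to q_2, push ε → (q_2, a, EBZ)
  read a, top E: go to q_1, push ε → (q_1, ε, BZ)
All input consumed in state q_1 with stack BZ.

BZ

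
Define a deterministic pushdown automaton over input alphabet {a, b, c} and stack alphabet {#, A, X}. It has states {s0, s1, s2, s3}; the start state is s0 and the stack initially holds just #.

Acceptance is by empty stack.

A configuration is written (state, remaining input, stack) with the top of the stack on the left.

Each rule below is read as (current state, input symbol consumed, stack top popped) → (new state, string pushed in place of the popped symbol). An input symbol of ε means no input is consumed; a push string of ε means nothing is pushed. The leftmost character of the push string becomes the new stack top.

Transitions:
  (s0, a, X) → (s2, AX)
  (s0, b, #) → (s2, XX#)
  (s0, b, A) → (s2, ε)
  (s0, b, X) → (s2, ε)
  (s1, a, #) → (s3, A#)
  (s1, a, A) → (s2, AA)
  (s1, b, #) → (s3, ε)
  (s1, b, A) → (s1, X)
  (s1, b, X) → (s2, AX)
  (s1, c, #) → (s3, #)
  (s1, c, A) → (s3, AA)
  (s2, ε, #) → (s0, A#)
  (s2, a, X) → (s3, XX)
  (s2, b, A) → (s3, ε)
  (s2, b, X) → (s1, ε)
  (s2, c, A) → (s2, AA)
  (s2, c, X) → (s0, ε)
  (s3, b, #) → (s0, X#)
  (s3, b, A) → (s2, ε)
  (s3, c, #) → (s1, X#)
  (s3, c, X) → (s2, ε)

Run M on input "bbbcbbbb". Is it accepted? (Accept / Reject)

(s0, bbbcbbbb, #) ⊢ (s2, bbcbbbb, XX#) ⊢ (s1, bcbbbb, X#) ⊢ (s2, cbbbb, AX#) ⊢ (s2, bbbb, AAX#) ⊢ (s3, bbb, AX#) ⊢ (s2, bb, X#) ⊢ (s1, b, #) ⊢ (s3, ε, ε)
All input consumed and the stack is empty.

Accept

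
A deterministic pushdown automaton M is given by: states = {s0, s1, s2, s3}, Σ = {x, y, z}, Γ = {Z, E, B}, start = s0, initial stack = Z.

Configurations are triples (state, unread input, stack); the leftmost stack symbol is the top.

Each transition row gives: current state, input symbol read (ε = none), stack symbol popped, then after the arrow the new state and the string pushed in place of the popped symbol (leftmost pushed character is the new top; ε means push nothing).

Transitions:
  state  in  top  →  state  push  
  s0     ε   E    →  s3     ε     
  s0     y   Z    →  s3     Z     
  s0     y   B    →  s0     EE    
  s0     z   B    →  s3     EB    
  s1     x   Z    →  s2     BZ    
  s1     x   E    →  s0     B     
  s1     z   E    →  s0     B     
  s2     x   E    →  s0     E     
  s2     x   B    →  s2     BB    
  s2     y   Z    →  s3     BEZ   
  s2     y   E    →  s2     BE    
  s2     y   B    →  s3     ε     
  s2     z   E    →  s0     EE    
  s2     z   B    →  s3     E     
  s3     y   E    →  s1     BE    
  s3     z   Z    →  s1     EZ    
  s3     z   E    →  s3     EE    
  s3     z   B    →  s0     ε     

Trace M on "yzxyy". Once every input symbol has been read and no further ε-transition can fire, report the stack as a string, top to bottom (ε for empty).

(s0, yzxyy, Z) ⊢ (s3, zxyy, Z) ⊢ (s1, xyy, EZ) ⊢ (s0, yy, BZ) ⊢ (s0, y, EEZ) ⊢ (s3, y, EZ) ⊢ (s1, ε, BEZ)
All input consumed in state s1 with stack BEZ.

BEZ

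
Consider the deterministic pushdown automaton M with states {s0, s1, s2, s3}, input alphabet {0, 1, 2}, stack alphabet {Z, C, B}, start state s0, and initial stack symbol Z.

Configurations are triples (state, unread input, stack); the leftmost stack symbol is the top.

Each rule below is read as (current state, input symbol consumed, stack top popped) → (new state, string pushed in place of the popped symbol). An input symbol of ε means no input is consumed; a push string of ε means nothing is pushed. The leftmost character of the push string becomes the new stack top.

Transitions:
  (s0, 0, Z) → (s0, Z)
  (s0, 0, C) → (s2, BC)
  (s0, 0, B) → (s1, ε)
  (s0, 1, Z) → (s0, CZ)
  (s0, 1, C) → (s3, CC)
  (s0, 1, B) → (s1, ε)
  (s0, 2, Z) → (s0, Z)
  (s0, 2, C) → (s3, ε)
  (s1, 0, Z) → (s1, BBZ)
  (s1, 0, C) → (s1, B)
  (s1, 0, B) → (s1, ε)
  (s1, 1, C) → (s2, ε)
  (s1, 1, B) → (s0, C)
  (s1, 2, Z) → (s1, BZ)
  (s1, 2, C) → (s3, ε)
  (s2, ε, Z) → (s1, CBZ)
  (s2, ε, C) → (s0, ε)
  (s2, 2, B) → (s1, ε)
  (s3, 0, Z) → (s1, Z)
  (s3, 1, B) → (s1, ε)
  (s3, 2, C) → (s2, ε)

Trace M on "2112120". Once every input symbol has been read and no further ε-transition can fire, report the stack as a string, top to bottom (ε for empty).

Z

(s0, 2112120, Z) ⊢ (s0, 112120, Z) ⊢ (s0, 12120, CZ) ⊢ (s3, 2120, CCZ) ⊢ (s2, 120, CZ) ⊢ (s0, 120, Z) ⊢ (s0, 20, CZ) ⊢ (s3, 0, Z) ⊢ (s1, ε, Z)
All input consumed in state s1 with stack Z.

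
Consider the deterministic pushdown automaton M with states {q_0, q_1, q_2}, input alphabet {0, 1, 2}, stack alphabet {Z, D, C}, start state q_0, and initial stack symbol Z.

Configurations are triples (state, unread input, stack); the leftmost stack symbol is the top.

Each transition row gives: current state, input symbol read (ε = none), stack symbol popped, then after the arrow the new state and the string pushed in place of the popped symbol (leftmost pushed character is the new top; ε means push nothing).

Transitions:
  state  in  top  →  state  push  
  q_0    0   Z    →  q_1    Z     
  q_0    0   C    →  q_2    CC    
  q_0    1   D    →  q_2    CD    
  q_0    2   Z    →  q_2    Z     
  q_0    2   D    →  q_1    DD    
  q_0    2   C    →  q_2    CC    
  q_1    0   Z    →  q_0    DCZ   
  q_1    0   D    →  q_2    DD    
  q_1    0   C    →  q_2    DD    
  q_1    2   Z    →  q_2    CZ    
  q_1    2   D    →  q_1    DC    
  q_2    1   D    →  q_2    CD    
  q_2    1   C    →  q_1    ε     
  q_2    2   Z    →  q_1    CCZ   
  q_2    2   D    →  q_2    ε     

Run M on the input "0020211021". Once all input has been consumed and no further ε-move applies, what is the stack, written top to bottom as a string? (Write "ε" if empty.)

CDDCZ

(q_0, 0020211021, Z) ⊢ (q_1, 020211021, Z) ⊢ (q_0, 20211021, DCZ) ⊢ (q_1, 0211021, DDCZ) ⊢ (q_2, 211021, DDDCZ) ⊢ (q_2, 11021, DDCZ) ⊢ (q_2, 1021, CDDCZ) ⊢ (q_1, 021, DDCZ) ⊢ (q_2, 21, DDDCZ) ⊢ (q_2, 1, DDCZ) ⊢ (q_2, ε, CDDCZ)
All input consumed in state q_2 with stack CDDCZ.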